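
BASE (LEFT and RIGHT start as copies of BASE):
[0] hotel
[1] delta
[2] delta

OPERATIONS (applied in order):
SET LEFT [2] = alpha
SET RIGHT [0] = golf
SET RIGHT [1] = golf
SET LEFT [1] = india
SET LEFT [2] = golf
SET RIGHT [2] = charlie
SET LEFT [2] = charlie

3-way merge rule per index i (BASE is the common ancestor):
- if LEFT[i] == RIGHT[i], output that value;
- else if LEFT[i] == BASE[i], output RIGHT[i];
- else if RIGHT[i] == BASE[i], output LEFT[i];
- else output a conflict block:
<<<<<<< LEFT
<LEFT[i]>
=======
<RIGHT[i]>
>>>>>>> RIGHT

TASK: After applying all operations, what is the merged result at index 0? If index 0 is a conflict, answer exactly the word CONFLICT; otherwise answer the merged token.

Final LEFT:  [hotel, india, charlie]
Final RIGHT: [golf, golf, charlie]
i=0: L=hotel=BASE, R=golf -> take RIGHT -> golf
i=1: BASE=delta L=india R=golf all differ -> CONFLICT
i=2: L=charlie R=charlie -> agree -> charlie
Index 0 -> golf

Answer: golf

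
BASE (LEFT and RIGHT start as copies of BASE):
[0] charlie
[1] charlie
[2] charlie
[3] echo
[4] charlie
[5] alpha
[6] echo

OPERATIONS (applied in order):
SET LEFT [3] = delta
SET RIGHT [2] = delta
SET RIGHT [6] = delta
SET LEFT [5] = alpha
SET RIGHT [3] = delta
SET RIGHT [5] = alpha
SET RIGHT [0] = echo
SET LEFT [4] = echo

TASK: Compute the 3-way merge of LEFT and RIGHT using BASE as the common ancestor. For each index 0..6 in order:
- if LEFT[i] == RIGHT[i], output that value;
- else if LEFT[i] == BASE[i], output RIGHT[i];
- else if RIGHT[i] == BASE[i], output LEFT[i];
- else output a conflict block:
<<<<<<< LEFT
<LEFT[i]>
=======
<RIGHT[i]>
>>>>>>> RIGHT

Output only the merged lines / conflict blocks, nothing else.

Final LEFT:  [charlie, charlie, charlie, delta, echo, alpha, echo]
Final RIGHT: [echo, charlie, delta, delta, charlie, alpha, delta]
i=0: L=charlie=BASE, R=echo -> take RIGHT -> echo
i=1: L=charlie R=charlie -> agree -> charlie
i=2: L=charlie=BASE, R=delta -> take RIGHT -> delta
i=3: L=delta R=delta -> agree -> delta
i=4: L=echo, R=charlie=BASE -> take LEFT -> echo
i=5: L=alpha R=alpha -> agree -> alpha
i=6: L=echo=BASE, R=delta -> take RIGHT -> delta

Answer: echo
charlie
delta
delta
echo
alpha
delta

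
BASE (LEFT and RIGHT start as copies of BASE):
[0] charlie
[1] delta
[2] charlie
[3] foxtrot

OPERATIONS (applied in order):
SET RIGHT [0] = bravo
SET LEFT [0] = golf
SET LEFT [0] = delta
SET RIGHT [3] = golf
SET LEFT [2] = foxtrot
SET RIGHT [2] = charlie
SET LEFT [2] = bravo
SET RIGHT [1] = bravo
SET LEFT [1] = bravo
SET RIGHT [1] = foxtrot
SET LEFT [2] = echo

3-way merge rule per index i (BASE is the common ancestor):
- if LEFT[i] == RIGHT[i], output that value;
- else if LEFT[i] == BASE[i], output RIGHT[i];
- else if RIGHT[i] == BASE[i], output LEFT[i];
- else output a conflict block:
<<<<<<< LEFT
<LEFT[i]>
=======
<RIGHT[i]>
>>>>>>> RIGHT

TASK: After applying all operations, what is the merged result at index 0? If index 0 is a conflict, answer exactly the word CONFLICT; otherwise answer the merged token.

Final LEFT:  [delta, bravo, echo, foxtrot]
Final RIGHT: [bravo, foxtrot, charlie, golf]
i=0: BASE=charlie L=delta R=bravo all differ -> CONFLICT
i=1: BASE=delta L=bravo R=foxtrot all differ -> CONFLICT
i=2: L=echo, R=charlie=BASE -> take LEFT -> echo
i=3: L=foxtrot=BASE, R=golf -> take RIGHT -> golf
Index 0 -> CONFLICT

Answer: CONFLICT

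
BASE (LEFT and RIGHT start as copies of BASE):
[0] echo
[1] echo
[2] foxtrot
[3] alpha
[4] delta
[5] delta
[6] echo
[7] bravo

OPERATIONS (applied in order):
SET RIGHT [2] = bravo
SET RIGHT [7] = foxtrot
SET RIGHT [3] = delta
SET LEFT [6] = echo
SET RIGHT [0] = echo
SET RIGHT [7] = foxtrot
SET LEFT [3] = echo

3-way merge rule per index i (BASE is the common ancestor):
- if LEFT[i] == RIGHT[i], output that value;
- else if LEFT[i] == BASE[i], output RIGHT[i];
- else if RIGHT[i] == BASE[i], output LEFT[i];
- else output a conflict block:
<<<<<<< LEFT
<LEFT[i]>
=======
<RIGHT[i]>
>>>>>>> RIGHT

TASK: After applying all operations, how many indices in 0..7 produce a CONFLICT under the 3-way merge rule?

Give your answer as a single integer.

Final LEFT:  [echo, echo, foxtrot, echo, delta, delta, echo, bravo]
Final RIGHT: [echo, echo, bravo, delta, delta, delta, echo, foxtrot]
i=0: L=echo R=echo -> agree -> echo
i=1: L=echo R=echo -> agree -> echo
i=2: L=foxtrot=BASE, R=bravo -> take RIGHT -> bravo
i=3: BASE=alpha L=echo R=delta all differ -> CONFLICT
i=4: L=delta R=delta -> agree -> delta
i=5: L=delta R=delta -> agree -> delta
i=6: L=echo R=echo -> agree -> echo
i=7: L=bravo=BASE, R=foxtrot -> take RIGHT -> foxtrot
Conflict count: 1

Answer: 1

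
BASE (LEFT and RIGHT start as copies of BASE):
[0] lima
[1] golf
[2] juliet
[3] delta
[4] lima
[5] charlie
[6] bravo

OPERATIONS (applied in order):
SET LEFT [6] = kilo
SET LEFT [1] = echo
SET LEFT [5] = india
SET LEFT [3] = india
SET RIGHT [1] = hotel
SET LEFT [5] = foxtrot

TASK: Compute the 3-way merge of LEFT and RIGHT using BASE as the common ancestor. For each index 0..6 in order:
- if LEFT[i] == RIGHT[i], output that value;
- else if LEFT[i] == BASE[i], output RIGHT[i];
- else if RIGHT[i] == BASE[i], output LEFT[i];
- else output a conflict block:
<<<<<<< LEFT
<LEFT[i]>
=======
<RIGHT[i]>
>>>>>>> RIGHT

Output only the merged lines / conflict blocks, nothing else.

Final LEFT:  [lima, echo, juliet, india, lima, foxtrot, kilo]
Final RIGHT: [lima, hotel, juliet, delta, lima, charlie, bravo]
i=0: L=lima R=lima -> agree -> lima
i=1: BASE=golf L=echo R=hotel all differ -> CONFLICT
i=2: L=juliet R=juliet -> agree -> juliet
i=3: L=india, R=delta=BASE -> take LEFT -> india
i=4: L=lima R=lima -> agree -> lima
i=5: L=foxtrot, R=charlie=BASE -> take LEFT -> foxtrot
i=6: L=kilo, R=bravo=BASE -> take LEFT -> kilo

Answer: lima
<<<<<<< LEFT
echo
=======
hotel
>>>>>>> RIGHT
juliet
india
lima
foxtrot
kilo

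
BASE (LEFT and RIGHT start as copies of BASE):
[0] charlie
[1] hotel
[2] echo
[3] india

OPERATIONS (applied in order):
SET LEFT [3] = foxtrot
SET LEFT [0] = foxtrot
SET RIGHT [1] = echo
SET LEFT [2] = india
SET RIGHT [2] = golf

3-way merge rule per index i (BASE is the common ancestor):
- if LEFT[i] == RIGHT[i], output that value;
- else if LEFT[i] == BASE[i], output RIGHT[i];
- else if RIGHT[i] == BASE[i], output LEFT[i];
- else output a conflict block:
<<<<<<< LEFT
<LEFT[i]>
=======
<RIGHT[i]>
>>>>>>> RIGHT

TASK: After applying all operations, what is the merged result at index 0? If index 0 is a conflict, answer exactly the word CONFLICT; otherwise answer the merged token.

Final LEFT:  [foxtrot, hotel, india, foxtrot]
Final RIGHT: [charlie, echo, golf, india]
i=0: L=foxtrot, R=charlie=BASE -> take LEFT -> foxtrot
i=1: L=hotel=BASE, R=echo -> take RIGHT -> echo
i=2: BASE=echo L=india R=golf all differ -> CONFLICT
i=3: L=foxtrot, R=india=BASE -> take LEFT -> foxtrot
Index 0 -> foxtrot

Answer: foxtrot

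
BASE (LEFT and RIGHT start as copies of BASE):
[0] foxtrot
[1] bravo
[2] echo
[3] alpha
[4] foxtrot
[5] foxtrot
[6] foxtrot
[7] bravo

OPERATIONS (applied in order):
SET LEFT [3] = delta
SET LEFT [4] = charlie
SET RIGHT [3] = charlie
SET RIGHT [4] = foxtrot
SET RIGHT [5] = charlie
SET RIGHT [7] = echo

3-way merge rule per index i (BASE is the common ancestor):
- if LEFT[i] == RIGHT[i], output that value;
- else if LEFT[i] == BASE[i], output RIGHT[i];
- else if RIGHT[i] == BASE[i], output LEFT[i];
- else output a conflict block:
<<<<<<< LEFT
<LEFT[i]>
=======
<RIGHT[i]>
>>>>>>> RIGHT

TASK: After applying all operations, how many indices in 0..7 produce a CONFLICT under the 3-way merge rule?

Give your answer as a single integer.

Answer: 1

Derivation:
Final LEFT:  [foxtrot, bravo, echo, delta, charlie, foxtrot, foxtrot, bravo]
Final RIGHT: [foxtrot, bravo, echo, charlie, foxtrot, charlie, foxtrot, echo]
i=0: L=foxtrot R=foxtrot -> agree -> foxtrot
i=1: L=bravo R=bravo -> agree -> bravo
i=2: L=echo R=echo -> agree -> echo
i=3: BASE=alpha L=delta R=charlie all differ -> CONFLICT
i=4: L=charlie, R=foxtrot=BASE -> take LEFT -> charlie
i=5: L=foxtrot=BASE, R=charlie -> take RIGHT -> charlie
i=6: L=foxtrot R=foxtrot -> agree -> foxtrot
i=7: L=bravo=BASE, R=echo -> take RIGHT -> echo
Conflict count: 1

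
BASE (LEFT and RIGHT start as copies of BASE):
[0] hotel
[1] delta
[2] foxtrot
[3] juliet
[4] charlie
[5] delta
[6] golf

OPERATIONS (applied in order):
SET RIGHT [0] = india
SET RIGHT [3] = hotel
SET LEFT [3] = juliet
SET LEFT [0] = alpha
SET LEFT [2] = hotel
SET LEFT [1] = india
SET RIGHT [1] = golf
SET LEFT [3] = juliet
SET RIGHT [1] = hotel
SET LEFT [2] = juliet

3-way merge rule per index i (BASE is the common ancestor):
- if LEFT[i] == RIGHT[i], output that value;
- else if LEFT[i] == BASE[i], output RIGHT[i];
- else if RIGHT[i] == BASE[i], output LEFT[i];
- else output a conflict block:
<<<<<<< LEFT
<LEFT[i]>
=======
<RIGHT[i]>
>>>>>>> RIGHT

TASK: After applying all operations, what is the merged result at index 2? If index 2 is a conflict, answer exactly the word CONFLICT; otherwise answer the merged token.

Answer: juliet

Derivation:
Final LEFT:  [alpha, india, juliet, juliet, charlie, delta, golf]
Final RIGHT: [india, hotel, foxtrot, hotel, charlie, delta, golf]
i=0: BASE=hotel L=alpha R=india all differ -> CONFLICT
i=1: BASE=delta L=india R=hotel all differ -> CONFLICT
i=2: L=juliet, R=foxtrot=BASE -> take LEFT -> juliet
i=3: L=juliet=BASE, R=hotel -> take RIGHT -> hotel
i=4: L=charlie R=charlie -> agree -> charlie
i=5: L=delta R=delta -> agree -> delta
i=6: L=golf R=golf -> agree -> golf
Index 2 -> juliet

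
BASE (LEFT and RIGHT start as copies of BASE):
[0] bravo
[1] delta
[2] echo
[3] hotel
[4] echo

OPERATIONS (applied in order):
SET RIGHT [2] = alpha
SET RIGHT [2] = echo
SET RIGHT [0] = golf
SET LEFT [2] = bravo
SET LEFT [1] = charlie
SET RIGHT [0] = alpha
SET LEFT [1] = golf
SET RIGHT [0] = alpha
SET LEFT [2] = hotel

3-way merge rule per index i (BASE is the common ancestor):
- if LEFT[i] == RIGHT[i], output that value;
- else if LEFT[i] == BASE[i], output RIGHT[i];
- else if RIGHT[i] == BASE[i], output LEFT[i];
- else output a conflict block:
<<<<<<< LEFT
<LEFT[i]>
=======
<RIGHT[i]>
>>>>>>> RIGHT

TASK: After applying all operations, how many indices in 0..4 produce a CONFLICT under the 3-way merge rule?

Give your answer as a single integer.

Answer: 0

Derivation:
Final LEFT:  [bravo, golf, hotel, hotel, echo]
Final RIGHT: [alpha, delta, echo, hotel, echo]
i=0: L=bravo=BASE, R=alpha -> take RIGHT -> alpha
i=1: L=golf, R=delta=BASE -> take LEFT -> golf
i=2: L=hotel, R=echo=BASE -> take LEFT -> hotel
i=3: L=hotel R=hotel -> agree -> hotel
i=4: L=echo R=echo -> agree -> echo
Conflict count: 0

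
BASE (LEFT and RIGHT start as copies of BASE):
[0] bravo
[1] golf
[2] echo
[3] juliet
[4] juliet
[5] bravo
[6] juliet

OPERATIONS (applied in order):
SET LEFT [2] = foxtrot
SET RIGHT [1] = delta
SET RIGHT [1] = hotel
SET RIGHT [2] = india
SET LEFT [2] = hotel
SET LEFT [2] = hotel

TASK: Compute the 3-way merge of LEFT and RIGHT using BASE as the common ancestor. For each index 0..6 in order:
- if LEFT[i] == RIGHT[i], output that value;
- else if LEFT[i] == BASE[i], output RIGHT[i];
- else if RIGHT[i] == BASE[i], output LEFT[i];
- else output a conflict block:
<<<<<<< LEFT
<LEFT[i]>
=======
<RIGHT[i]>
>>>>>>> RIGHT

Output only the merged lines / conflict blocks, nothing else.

Final LEFT:  [bravo, golf, hotel, juliet, juliet, bravo, juliet]
Final RIGHT: [bravo, hotel, india, juliet, juliet, bravo, juliet]
i=0: L=bravo R=bravo -> agree -> bravo
i=1: L=golf=BASE, R=hotel -> take RIGHT -> hotel
i=2: BASE=echo L=hotel R=india all differ -> CONFLICT
i=3: L=juliet R=juliet -> agree -> juliet
i=4: L=juliet R=juliet -> agree -> juliet
i=5: L=bravo R=bravo -> agree -> bravo
i=6: L=juliet R=juliet -> agree -> juliet

Answer: bravo
hotel
<<<<<<< LEFT
hotel
=======
india
>>>>>>> RIGHT
juliet
juliet
bravo
juliet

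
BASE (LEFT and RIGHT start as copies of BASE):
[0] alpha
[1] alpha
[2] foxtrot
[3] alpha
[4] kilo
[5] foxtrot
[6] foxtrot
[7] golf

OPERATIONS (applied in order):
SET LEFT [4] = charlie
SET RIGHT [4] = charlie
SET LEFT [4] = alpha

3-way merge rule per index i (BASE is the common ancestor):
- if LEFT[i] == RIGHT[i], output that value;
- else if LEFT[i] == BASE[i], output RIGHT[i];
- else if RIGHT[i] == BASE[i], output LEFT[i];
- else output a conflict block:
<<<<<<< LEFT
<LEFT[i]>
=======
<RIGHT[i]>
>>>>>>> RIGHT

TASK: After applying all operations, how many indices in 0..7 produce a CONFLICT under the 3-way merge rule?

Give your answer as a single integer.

Answer: 1

Derivation:
Final LEFT:  [alpha, alpha, foxtrot, alpha, alpha, foxtrot, foxtrot, golf]
Final RIGHT: [alpha, alpha, foxtrot, alpha, charlie, foxtrot, foxtrot, golf]
i=0: L=alpha R=alpha -> agree -> alpha
i=1: L=alpha R=alpha -> agree -> alpha
i=2: L=foxtrot R=foxtrot -> agree -> foxtrot
i=3: L=alpha R=alpha -> agree -> alpha
i=4: BASE=kilo L=alpha R=charlie all differ -> CONFLICT
i=5: L=foxtrot R=foxtrot -> agree -> foxtrot
i=6: L=foxtrot R=foxtrot -> agree -> foxtrot
i=7: L=golf R=golf -> agree -> golf
Conflict count: 1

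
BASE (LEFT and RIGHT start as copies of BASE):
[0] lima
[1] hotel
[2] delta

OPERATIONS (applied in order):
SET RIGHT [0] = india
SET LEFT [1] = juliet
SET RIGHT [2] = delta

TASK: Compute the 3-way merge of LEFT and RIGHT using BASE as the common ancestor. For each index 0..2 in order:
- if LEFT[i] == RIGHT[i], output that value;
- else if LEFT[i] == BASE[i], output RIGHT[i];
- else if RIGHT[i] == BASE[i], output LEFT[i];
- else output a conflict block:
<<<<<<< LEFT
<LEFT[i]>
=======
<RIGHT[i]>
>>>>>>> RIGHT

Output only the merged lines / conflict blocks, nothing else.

Answer: india
juliet
delta

Derivation:
Final LEFT:  [lima, juliet, delta]
Final RIGHT: [india, hotel, delta]
i=0: L=lima=BASE, R=india -> take RIGHT -> india
i=1: L=juliet, R=hotel=BASE -> take LEFT -> juliet
i=2: L=delta R=delta -> agree -> delta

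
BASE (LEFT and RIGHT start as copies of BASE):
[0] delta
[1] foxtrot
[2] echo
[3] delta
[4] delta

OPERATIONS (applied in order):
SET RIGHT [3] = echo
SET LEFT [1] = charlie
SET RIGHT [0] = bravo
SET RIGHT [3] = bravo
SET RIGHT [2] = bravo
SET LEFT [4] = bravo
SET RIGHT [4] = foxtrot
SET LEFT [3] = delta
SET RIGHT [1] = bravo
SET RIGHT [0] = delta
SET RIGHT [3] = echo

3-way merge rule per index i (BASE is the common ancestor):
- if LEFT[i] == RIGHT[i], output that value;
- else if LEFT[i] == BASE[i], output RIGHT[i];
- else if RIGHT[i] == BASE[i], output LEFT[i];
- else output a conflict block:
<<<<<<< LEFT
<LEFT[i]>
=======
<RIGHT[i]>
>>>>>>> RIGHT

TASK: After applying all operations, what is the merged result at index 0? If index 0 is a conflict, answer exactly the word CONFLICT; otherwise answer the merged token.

Final LEFT:  [delta, charlie, echo, delta, bravo]
Final RIGHT: [delta, bravo, bravo, echo, foxtrot]
i=0: L=delta R=delta -> agree -> delta
i=1: BASE=foxtrot L=charlie R=bravo all differ -> CONFLICT
i=2: L=echo=BASE, R=bravo -> take RIGHT -> bravo
i=3: L=delta=BASE, R=echo -> take RIGHT -> echo
i=4: BASE=delta L=bravo R=foxtrot all differ -> CONFLICT
Index 0 -> delta

Answer: delta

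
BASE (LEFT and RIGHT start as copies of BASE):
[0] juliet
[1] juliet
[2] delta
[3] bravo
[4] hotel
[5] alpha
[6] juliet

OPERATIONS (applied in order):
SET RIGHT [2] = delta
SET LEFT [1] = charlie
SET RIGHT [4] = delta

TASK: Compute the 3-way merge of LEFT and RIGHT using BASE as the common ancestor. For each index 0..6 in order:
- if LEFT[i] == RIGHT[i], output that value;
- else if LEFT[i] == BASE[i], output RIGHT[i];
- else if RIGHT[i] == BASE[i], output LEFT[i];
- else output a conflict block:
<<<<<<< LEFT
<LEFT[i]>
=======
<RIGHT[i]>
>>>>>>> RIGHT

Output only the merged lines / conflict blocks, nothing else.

Answer: juliet
charlie
delta
bravo
delta
alpha
juliet

Derivation:
Final LEFT:  [juliet, charlie, delta, bravo, hotel, alpha, juliet]
Final RIGHT: [juliet, juliet, delta, bravo, delta, alpha, juliet]
i=0: L=juliet R=juliet -> agree -> juliet
i=1: L=charlie, R=juliet=BASE -> take LEFT -> charlie
i=2: L=delta R=delta -> agree -> delta
i=3: L=bravo R=bravo -> agree -> bravo
i=4: L=hotel=BASE, R=delta -> take RIGHT -> delta
i=5: L=alpha R=alpha -> agree -> alpha
i=6: L=juliet R=juliet -> agree -> juliet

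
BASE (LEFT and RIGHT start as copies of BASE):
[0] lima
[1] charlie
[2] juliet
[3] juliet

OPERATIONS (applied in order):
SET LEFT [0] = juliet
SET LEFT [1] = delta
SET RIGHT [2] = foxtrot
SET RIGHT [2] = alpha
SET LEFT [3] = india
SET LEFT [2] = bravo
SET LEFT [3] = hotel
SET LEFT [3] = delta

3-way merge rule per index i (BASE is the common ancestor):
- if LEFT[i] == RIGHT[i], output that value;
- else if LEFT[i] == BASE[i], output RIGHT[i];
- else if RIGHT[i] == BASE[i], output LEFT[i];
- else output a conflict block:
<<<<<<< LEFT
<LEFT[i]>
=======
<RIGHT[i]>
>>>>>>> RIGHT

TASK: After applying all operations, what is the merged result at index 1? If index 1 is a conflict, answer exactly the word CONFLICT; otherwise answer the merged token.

Answer: delta

Derivation:
Final LEFT:  [juliet, delta, bravo, delta]
Final RIGHT: [lima, charlie, alpha, juliet]
i=0: L=juliet, R=lima=BASE -> take LEFT -> juliet
i=1: L=delta, R=charlie=BASE -> take LEFT -> delta
i=2: BASE=juliet L=bravo R=alpha all differ -> CONFLICT
i=3: L=delta, R=juliet=BASE -> take LEFT -> delta
Index 1 -> delta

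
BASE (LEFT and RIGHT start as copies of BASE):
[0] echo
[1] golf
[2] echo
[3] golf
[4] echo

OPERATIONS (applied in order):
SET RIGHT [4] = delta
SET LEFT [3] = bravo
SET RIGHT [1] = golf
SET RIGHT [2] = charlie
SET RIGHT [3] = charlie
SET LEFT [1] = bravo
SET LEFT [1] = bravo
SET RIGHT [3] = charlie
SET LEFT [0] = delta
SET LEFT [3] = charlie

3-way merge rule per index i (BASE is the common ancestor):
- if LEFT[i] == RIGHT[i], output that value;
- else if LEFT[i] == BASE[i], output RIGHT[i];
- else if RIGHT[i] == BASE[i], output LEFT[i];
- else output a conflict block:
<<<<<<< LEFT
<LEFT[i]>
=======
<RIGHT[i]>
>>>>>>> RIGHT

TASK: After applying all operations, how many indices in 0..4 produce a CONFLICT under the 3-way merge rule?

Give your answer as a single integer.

Answer: 0

Derivation:
Final LEFT:  [delta, bravo, echo, charlie, echo]
Final RIGHT: [echo, golf, charlie, charlie, delta]
i=0: L=delta, R=echo=BASE -> take LEFT -> delta
i=1: L=bravo, R=golf=BASE -> take LEFT -> bravo
i=2: L=echo=BASE, R=charlie -> take RIGHT -> charlie
i=3: L=charlie R=charlie -> agree -> charlie
i=4: L=echo=BASE, R=delta -> take RIGHT -> delta
Conflict count: 0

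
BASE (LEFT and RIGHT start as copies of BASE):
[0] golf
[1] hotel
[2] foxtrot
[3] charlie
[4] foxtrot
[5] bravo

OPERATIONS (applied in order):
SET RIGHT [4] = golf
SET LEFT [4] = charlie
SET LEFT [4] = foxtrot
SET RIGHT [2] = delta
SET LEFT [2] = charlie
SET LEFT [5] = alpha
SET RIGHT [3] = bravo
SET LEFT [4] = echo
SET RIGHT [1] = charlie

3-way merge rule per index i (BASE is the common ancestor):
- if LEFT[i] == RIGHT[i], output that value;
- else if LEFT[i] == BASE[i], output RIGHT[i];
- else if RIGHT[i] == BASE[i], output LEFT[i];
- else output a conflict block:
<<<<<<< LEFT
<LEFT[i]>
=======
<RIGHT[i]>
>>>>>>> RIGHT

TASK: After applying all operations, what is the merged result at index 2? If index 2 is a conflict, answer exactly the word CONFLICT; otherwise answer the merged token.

Answer: CONFLICT

Derivation:
Final LEFT:  [golf, hotel, charlie, charlie, echo, alpha]
Final RIGHT: [golf, charlie, delta, bravo, golf, bravo]
i=0: L=golf R=golf -> agree -> golf
i=1: L=hotel=BASE, R=charlie -> take RIGHT -> charlie
i=2: BASE=foxtrot L=charlie R=delta all differ -> CONFLICT
i=3: L=charlie=BASE, R=bravo -> take RIGHT -> bravo
i=4: BASE=foxtrot L=echo R=golf all differ -> CONFLICT
i=5: L=alpha, R=bravo=BASE -> take LEFT -> alpha
Index 2 -> CONFLICT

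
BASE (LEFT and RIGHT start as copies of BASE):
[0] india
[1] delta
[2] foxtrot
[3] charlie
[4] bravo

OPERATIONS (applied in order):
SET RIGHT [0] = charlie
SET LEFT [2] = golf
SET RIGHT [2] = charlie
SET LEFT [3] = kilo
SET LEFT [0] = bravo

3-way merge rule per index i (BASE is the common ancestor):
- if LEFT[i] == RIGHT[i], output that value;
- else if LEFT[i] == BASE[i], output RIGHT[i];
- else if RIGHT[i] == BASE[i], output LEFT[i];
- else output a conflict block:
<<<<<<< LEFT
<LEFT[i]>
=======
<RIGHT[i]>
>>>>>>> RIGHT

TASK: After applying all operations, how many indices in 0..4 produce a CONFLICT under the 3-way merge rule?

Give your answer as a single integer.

Answer: 2

Derivation:
Final LEFT:  [bravo, delta, golf, kilo, bravo]
Final RIGHT: [charlie, delta, charlie, charlie, bravo]
i=0: BASE=india L=bravo R=charlie all differ -> CONFLICT
i=1: L=delta R=delta -> agree -> delta
i=2: BASE=foxtrot L=golf R=charlie all differ -> CONFLICT
i=3: L=kilo, R=charlie=BASE -> take LEFT -> kilo
i=4: L=bravo R=bravo -> agree -> bravo
Conflict count: 2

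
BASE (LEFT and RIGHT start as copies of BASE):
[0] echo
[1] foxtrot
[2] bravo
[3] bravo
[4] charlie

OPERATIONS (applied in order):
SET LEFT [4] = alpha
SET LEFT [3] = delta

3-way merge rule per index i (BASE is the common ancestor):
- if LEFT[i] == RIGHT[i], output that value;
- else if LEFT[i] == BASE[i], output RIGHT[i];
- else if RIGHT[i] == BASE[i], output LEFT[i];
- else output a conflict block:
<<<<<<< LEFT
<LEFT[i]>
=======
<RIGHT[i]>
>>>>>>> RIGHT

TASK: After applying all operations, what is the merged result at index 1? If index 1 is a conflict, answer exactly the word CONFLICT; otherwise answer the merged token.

Final LEFT:  [echo, foxtrot, bravo, delta, alpha]
Final RIGHT: [echo, foxtrot, bravo, bravo, charlie]
i=0: L=echo R=echo -> agree -> echo
i=1: L=foxtrot R=foxtrot -> agree -> foxtrot
i=2: L=bravo R=bravo -> agree -> bravo
i=3: L=delta, R=bravo=BASE -> take LEFT -> delta
i=4: L=alpha, R=charlie=BASE -> take LEFT -> alpha
Index 1 -> foxtrot

Answer: foxtrot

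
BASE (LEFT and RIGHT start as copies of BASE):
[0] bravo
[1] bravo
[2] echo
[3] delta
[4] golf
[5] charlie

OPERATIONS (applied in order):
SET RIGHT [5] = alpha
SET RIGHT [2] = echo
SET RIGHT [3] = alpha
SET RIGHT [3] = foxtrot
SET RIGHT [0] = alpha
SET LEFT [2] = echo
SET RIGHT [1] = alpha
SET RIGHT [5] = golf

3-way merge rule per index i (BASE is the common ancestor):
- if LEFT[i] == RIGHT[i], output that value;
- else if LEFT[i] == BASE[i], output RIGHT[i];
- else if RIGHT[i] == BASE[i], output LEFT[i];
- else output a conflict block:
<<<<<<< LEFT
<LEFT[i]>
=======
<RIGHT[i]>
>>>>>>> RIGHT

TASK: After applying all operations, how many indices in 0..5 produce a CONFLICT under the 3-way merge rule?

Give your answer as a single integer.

Final LEFT:  [bravo, bravo, echo, delta, golf, charlie]
Final RIGHT: [alpha, alpha, echo, foxtrot, golf, golf]
i=0: L=bravo=BASE, R=alpha -> take RIGHT -> alpha
i=1: L=bravo=BASE, R=alpha -> take RIGHT -> alpha
i=2: L=echo R=echo -> agree -> echo
i=3: L=delta=BASE, R=foxtrot -> take RIGHT -> foxtrot
i=4: L=golf R=golf -> agree -> golf
i=5: L=charlie=BASE, R=golf -> take RIGHT -> golf
Conflict count: 0

Answer: 0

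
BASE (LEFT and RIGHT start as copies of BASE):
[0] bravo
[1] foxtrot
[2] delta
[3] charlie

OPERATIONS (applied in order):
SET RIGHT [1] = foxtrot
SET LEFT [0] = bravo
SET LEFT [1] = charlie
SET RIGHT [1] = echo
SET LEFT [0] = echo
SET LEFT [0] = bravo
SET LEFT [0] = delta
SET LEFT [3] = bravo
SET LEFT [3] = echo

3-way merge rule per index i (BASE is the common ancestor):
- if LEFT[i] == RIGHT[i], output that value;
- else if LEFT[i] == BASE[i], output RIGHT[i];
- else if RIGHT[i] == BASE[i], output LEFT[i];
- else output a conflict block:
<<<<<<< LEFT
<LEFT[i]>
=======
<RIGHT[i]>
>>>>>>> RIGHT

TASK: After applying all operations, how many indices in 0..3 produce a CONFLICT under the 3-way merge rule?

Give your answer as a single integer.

Final LEFT:  [delta, charlie, delta, echo]
Final RIGHT: [bravo, echo, delta, charlie]
i=0: L=delta, R=bravo=BASE -> take LEFT -> delta
i=1: BASE=foxtrot L=charlie R=echo all differ -> CONFLICT
i=2: L=delta R=delta -> agree -> delta
i=3: L=echo, R=charlie=BASE -> take LEFT -> echo
Conflict count: 1

Answer: 1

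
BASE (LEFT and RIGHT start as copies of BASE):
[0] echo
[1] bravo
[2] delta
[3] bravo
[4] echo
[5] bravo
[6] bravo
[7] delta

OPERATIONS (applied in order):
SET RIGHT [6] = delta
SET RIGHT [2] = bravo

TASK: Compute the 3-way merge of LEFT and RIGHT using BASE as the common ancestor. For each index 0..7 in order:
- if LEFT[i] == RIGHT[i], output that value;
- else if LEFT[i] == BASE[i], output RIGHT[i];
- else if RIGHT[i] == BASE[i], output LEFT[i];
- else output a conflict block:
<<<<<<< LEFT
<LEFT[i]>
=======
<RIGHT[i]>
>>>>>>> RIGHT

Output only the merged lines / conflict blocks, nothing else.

Final LEFT:  [echo, bravo, delta, bravo, echo, bravo, bravo, delta]
Final RIGHT: [echo, bravo, bravo, bravo, echo, bravo, delta, delta]
i=0: L=echo R=echo -> agree -> echo
i=1: L=bravo R=bravo -> agree -> bravo
i=2: L=delta=BASE, R=bravo -> take RIGHT -> bravo
i=3: L=bravo R=bravo -> agree -> bravo
i=4: L=echo R=echo -> agree -> echo
i=5: L=bravo R=bravo -> agree -> bravo
i=6: L=bravo=BASE, R=delta -> take RIGHT -> delta
i=7: L=delta R=delta -> agree -> delta

Answer: echo
bravo
bravo
bravo
echo
bravo
delta
delta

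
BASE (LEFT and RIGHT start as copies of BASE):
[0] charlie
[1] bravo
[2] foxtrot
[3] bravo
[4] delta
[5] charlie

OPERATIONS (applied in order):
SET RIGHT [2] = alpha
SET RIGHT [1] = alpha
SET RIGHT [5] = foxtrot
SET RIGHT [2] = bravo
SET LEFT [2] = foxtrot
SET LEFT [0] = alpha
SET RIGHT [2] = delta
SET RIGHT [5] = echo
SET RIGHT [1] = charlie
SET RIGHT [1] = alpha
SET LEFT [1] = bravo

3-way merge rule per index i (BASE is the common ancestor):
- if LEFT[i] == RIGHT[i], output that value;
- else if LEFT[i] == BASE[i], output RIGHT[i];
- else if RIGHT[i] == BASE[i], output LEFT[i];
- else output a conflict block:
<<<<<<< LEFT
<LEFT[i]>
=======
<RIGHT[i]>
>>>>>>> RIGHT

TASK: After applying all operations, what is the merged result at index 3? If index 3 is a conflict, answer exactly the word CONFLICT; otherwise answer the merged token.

Answer: bravo

Derivation:
Final LEFT:  [alpha, bravo, foxtrot, bravo, delta, charlie]
Final RIGHT: [charlie, alpha, delta, bravo, delta, echo]
i=0: L=alpha, R=charlie=BASE -> take LEFT -> alpha
i=1: L=bravo=BASE, R=alpha -> take RIGHT -> alpha
i=2: L=foxtrot=BASE, R=delta -> take RIGHT -> delta
i=3: L=bravo R=bravo -> agree -> bravo
i=4: L=delta R=delta -> agree -> delta
i=5: L=charlie=BASE, R=echo -> take RIGHT -> echo
Index 3 -> bravo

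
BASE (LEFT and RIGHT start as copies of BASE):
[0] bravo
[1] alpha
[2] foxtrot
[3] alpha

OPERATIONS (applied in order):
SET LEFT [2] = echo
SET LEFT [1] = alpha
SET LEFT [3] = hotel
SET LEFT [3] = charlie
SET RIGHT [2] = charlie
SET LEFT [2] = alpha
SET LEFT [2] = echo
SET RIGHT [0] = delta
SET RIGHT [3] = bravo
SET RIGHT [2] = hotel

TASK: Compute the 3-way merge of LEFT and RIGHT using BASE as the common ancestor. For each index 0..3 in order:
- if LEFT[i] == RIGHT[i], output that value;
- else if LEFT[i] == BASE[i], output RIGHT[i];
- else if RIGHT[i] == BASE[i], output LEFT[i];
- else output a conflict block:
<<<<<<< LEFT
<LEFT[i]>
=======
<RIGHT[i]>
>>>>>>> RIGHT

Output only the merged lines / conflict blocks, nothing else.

Final LEFT:  [bravo, alpha, echo, charlie]
Final RIGHT: [delta, alpha, hotel, bravo]
i=0: L=bravo=BASE, R=delta -> take RIGHT -> delta
i=1: L=alpha R=alpha -> agree -> alpha
i=2: BASE=foxtrot L=echo R=hotel all differ -> CONFLICT
i=3: BASE=alpha L=charlie R=bravo all differ -> CONFLICT

Answer: delta
alpha
<<<<<<< LEFT
echo
=======
hotel
>>>>>>> RIGHT
<<<<<<< LEFT
charlie
=======
bravo
>>>>>>> RIGHT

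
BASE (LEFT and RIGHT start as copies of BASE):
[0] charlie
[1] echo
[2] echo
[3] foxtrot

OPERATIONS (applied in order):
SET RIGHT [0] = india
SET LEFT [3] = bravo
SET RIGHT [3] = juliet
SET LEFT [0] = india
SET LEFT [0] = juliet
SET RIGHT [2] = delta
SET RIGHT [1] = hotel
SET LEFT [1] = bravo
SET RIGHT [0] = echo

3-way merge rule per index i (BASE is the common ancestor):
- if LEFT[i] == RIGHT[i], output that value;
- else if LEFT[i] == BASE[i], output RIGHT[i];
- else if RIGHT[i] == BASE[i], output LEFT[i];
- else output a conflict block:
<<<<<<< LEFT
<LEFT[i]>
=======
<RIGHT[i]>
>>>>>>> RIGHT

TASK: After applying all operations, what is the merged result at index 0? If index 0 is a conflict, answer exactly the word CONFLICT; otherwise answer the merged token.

Final LEFT:  [juliet, bravo, echo, bravo]
Final RIGHT: [echo, hotel, delta, juliet]
i=0: BASE=charlie L=juliet R=echo all differ -> CONFLICT
i=1: BASE=echo L=bravo R=hotel all differ -> CONFLICT
i=2: L=echo=BASE, R=delta -> take RIGHT -> delta
i=3: BASE=foxtrot L=bravo R=juliet all differ -> CONFLICT
Index 0 -> CONFLICT

Answer: CONFLICT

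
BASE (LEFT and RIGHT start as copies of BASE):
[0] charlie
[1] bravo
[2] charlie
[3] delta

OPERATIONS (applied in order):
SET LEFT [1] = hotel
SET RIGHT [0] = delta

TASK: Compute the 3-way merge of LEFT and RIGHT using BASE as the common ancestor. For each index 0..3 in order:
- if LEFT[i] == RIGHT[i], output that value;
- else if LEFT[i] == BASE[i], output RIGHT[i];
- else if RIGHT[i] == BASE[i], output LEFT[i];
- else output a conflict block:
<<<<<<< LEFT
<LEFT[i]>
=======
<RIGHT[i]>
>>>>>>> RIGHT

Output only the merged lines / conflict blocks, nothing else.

Answer: delta
hotel
charlie
delta

Derivation:
Final LEFT:  [charlie, hotel, charlie, delta]
Final RIGHT: [delta, bravo, charlie, delta]
i=0: L=charlie=BASE, R=delta -> take RIGHT -> delta
i=1: L=hotel, R=bravo=BASE -> take LEFT -> hotel
i=2: L=charlie R=charlie -> agree -> charlie
i=3: L=delta R=delta -> agree -> delta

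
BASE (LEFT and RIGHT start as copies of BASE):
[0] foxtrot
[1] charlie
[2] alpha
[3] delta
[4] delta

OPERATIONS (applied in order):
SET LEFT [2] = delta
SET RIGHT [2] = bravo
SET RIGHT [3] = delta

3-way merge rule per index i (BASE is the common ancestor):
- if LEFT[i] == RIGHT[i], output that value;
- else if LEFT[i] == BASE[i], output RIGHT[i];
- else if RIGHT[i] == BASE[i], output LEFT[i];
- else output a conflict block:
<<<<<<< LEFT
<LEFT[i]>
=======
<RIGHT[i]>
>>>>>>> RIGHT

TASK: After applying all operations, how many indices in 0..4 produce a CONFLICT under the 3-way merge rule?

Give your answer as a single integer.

Final LEFT:  [foxtrot, charlie, delta, delta, delta]
Final RIGHT: [foxtrot, charlie, bravo, delta, delta]
i=0: L=foxtrot R=foxtrot -> agree -> foxtrot
i=1: L=charlie R=charlie -> agree -> charlie
i=2: BASE=alpha L=delta R=bravo all differ -> CONFLICT
i=3: L=delta R=delta -> agree -> delta
i=4: L=delta R=delta -> agree -> delta
Conflict count: 1

Answer: 1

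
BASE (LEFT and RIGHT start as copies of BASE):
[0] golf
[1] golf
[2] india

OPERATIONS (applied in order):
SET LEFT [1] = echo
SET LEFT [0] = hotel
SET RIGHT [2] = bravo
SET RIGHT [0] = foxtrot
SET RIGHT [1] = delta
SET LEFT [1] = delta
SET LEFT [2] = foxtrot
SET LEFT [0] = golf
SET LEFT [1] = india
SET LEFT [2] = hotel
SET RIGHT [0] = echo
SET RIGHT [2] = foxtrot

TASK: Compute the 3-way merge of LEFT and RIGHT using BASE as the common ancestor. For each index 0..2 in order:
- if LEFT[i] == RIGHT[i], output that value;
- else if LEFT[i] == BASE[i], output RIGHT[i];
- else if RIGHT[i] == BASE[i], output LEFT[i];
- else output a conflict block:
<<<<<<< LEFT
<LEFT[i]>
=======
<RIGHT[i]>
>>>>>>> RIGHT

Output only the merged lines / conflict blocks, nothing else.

Answer: echo
<<<<<<< LEFT
india
=======
delta
>>>>>>> RIGHT
<<<<<<< LEFT
hotel
=======
foxtrot
>>>>>>> RIGHT

Derivation:
Final LEFT:  [golf, india, hotel]
Final RIGHT: [echo, delta, foxtrot]
i=0: L=golf=BASE, R=echo -> take RIGHT -> echo
i=1: BASE=golf L=india R=delta all differ -> CONFLICT
i=2: BASE=india L=hotel R=foxtrot all differ -> CONFLICT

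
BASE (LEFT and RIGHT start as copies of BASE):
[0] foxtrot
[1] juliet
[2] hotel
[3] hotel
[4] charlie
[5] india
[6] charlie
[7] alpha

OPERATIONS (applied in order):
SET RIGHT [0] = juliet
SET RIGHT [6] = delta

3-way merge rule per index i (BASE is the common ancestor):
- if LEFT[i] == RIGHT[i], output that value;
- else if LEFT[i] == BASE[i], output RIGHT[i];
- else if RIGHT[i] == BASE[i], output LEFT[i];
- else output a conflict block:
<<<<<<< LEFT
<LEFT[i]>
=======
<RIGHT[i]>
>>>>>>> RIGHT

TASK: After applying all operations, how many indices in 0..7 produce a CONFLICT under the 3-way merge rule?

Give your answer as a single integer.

Final LEFT:  [foxtrot, juliet, hotel, hotel, charlie, india, charlie, alpha]
Final RIGHT: [juliet, juliet, hotel, hotel, charlie, india, delta, alpha]
i=0: L=foxtrot=BASE, R=juliet -> take RIGHT -> juliet
i=1: L=juliet R=juliet -> agree -> juliet
i=2: L=hotel R=hotel -> agree -> hotel
i=3: L=hotel R=hotel -> agree -> hotel
i=4: L=charlie R=charlie -> agree -> charlie
i=5: L=india R=india -> agree -> india
i=6: L=charlie=BASE, R=delta -> take RIGHT -> delta
i=7: L=alpha R=alpha -> agree -> alpha
Conflict count: 0

Answer: 0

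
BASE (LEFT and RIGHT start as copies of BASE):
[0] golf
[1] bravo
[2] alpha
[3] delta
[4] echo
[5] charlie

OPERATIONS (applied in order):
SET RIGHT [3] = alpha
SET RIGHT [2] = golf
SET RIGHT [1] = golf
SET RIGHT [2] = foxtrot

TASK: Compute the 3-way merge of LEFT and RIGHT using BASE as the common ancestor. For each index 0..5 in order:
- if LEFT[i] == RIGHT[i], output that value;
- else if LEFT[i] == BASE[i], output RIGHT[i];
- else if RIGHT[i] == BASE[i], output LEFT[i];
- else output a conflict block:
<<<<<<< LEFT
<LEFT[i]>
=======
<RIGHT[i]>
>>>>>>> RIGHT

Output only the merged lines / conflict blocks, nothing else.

Answer: golf
golf
foxtrot
alpha
echo
charlie

Derivation:
Final LEFT:  [golf, bravo, alpha, delta, echo, charlie]
Final RIGHT: [golf, golf, foxtrot, alpha, echo, charlie]
i=0: L=golf R=golf -> agree -> golf
i=1: L=bravo=BASE, R=golf -> take RIGHT -> golf
i=2: L=alpha=BASE, R=foxtrot -> take RIGHT -> foxtrot
i=3: L=delta=BASE, R=alpha -> take RIGHT -> alpha
i=4: L=echo R=echo -> agree -> echo
i=5: L=charlie R=charlie -> agree -> charlie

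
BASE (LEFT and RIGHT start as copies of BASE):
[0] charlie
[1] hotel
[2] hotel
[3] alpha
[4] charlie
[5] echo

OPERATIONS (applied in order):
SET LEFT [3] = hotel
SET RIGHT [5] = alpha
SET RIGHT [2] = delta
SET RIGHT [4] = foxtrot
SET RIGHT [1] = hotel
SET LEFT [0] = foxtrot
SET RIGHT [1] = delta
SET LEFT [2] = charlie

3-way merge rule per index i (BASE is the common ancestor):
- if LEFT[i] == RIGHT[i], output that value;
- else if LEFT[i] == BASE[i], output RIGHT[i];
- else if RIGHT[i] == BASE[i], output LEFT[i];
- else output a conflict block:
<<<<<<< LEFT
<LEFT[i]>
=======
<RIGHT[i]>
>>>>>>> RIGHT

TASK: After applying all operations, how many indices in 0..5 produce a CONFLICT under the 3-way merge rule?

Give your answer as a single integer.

Final LEFT:  [foxtrot, hotel, charlie, hotel, charlie, echo]
Final RIGHT: [charlie, delta, delta, alpha, foxtrot, alpha]
i=0: L=foxtrot, R=charlie=BASE -> take LEFT -> foxtrot
i=1: L=hotel=BASE, R=delta -> take RIGHT -> delta
i=2: BASE=hotel L=charlie R=delta all differ -> CONFLICT
i=3: L=hotel, R=alpha=BASE -> take LEFT -> hotel
i=4: L=charlie=BASE, R=foxtrot -> take RIGHT -> foxtrot
i=5: L=echo=BASE, R=alpha -> take RIGHT -> alpha
Conflict count: 1

Answer: 1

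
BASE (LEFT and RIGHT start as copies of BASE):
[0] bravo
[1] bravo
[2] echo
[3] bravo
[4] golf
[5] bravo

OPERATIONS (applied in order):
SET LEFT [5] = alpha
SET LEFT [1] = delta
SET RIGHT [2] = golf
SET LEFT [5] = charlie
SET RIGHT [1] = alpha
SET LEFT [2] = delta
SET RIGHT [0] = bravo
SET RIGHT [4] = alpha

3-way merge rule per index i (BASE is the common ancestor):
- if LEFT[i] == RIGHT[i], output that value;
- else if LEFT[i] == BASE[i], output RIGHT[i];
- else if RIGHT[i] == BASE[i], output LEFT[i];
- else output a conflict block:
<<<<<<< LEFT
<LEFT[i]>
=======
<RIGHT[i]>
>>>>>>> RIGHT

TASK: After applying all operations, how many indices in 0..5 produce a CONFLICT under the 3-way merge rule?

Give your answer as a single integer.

Final LEFT:  [bravo, delta, delta, bravo, golf, charlie]
Final RIGHT: [bravo, alpha, golf, bravo, alpha, bravo]
i=0: L=bravo R=bravo -> agree -> bravo
i=1: BASE=bravo L=delta R=alpha all differ -> CONFLICT
i=2: BASE=echo L=delta R=golf all differ -> CONFLICT
i=3: L=bravo R=bravo -> agree -> bravo
i=4: L=golf=BASE, R=alpha -> take RIGHT -> alpha
i=5: L=charlie, R=bravo=BASE -> take LEFT -> charlie
Conflict count: 2

Answer: 2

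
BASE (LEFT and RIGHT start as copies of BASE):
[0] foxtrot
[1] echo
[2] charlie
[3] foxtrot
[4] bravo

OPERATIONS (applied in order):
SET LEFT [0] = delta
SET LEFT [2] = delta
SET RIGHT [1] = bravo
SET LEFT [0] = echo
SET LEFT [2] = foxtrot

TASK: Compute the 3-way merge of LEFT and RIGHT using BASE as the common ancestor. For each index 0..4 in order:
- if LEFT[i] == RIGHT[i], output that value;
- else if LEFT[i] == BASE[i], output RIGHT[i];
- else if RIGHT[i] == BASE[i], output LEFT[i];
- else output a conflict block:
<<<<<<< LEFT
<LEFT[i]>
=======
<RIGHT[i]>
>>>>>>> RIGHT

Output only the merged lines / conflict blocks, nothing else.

Answer: echo
bravo
foxtrot
foxtrot
bravo

Derivation:
Final LEFT:  [echo, echo, foxtrot, foxtrot, bravo]
Final RIGHT: [foxtrot, bravo, charlie, foxtrot, bravo]
i=0: L=echo, R=foxtrot=BASE -> take LEFT -> echo
i=1: L=echo=BASE, R=bravo -> take RIGHT -> bravo
i=2: L=foxtrot, R=charlie=BASE -> take LEFT -> foxtrot
i=3: L=foxtrot R=foxtrot -> agree -> foxtrot
i=4: L=bravo R=bravo -> agree -> bravo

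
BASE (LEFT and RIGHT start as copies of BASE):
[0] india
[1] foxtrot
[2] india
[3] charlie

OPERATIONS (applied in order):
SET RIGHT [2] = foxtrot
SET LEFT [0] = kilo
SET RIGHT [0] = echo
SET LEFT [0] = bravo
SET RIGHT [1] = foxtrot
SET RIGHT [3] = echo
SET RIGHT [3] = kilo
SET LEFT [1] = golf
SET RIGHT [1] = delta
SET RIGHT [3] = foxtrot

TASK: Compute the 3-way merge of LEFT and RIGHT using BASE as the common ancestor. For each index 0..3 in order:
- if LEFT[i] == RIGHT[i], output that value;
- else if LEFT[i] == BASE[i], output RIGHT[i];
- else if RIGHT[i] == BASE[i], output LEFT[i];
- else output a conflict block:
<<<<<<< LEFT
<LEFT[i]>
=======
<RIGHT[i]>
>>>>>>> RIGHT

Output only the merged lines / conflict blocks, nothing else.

Answer: <<<<<<< LEFT
bravo
=======
echo
>>>>>>> RIGHT
<<<<<<< LEFT
golf
=======
delta
>>>>>>> RIGHT
foxtrot
foxtrot

Derivation:
Final LEFT:  [bravo, golf, india, charlie]
Final RIGHT: [echo, delta, foxtrot, foxtrot]
i=0: BASE=india L=bravo R=echo all differ -> CONFLICT
i=1: BASE=foxtrot L=golf R=delta all differ -> CONFLICT
i=2: L=india=BASE, R=foxtrot -> take RIGHT -> foxtrot
i=3: L=charlie=BASE, R=foxtrot -> take RIGHT -> foxtrot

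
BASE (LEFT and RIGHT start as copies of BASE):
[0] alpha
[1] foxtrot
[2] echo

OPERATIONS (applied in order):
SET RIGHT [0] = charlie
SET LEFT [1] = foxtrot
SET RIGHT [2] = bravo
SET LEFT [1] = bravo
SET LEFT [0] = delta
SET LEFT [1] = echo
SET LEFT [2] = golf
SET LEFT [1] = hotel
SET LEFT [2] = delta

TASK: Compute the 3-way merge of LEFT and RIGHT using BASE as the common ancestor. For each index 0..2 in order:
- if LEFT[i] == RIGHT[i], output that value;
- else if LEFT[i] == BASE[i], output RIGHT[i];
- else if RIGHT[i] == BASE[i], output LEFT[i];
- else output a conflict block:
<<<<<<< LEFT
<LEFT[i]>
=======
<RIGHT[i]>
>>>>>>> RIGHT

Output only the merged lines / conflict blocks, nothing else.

Final LEFT:  [delta, hotel, delta]
Final RIGHT: [charlie, foxtrot, bravo]
i=0: BASE=alpha L=delta R=charlie all differ -> CONFLICT
i=1: L=hotel, R=foxtrot=BASE -> take LEFT -> hotel
i=2: BASE=echo L=delta R=bravo all differ -> CONFLICT

Answer: <<<<<<< LEFT
delta
=======
charlie
>>>>>>> RIGHT
hotel
<<<<<<< LEFT
delta
=======
bravo
>>>>>>> RIGHT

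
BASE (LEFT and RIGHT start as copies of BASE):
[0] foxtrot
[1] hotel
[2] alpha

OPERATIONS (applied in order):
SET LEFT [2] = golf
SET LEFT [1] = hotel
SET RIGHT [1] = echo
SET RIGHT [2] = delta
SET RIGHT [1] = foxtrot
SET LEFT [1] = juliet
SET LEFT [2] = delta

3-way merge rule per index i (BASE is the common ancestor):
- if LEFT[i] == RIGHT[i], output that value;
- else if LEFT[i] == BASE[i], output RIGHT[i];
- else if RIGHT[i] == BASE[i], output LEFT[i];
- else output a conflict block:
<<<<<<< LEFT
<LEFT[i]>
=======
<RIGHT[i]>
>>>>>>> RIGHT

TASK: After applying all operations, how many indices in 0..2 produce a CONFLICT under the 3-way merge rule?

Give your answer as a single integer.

Final LEFT:  [foxtrot, juliet, delta]
Final RIGHT: [foxtrot, foxtrot, delta]
i=0: L=foxtrot R=foxtrot -> agree -> foxtrot
i=1: BASE=hotel L=juliet R=foxtrot all differ -> CONFLICT
i=2: L=delta R=delta -> agree -> delta
Conflict count: 1

Answer: 1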